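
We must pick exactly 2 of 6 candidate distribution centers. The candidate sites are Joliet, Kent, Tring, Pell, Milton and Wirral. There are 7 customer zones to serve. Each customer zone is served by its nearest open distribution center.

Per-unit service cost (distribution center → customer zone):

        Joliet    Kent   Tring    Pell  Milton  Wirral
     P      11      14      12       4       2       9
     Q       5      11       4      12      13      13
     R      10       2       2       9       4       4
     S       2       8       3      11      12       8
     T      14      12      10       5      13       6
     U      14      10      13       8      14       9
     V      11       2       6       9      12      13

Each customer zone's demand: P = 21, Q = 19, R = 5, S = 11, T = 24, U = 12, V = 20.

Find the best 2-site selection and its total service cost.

With exactly 2 open, each customer zone uses its cheapest among the chosen.
{Tring, Pell}: P→Pell 4·21=84, Q→Tring 4·19=76, R→Tring 2·5=10, S→Tring 3·11=33, T→Pell 5·24=120, U→Pell 8·12=96, V→Tring 6·20=120. Service cost 539.
{Joliet, Pell}: service cost 642
{Kent, Pell}: service cost 647
Among all 15 size-2 choices, {Tring, Pell} is lowest.

Choose Tring and Pell; total service cost 539.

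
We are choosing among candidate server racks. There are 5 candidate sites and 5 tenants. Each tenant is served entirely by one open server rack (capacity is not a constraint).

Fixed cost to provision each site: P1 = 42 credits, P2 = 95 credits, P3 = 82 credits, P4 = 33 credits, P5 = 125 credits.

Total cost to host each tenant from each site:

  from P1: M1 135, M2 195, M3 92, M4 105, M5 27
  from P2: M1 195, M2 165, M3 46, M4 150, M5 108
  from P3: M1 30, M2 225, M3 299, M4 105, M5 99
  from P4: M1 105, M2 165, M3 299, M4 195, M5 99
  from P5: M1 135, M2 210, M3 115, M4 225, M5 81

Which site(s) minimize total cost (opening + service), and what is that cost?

Open P1 and P4; minimum total cost 569.

For any fixed open set, each tenant goes to its cheapest open site; total = fixed + service.
{P1, P4}: M1→P4 105, M2→P4 165, M3→P1 92, M4→P1 105, M5→P1 27. Service 494; fixed 75; total 569.
{P1, P3}: service 449 + fixed 124 = 573
{P1, P3, P4}: service 419 + fixed 157 = 576
{P1, P2, P3, P4, P5}: M1→P3 30, M2→P2 165, M3→P2 46, M4→P1 105, M5→P1 27. Service 373; fixed 377; total 750.
No other subset beats 569.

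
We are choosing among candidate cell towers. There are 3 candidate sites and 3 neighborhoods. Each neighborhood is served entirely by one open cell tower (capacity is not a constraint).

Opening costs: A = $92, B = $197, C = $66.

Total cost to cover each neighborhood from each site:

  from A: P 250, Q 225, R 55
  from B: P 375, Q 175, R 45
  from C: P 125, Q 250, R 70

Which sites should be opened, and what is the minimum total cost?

For any fixed open set, each neighborhood goes to its cheapest open site; total = fixed + service.
{C}: P→C 125, Q→C 250, R→C 70. Service 445; fixed 66; total 511.
{A, C}: P→C 125, Q→A 225, R→A 55. Service 405; fixed 158; total 563.
{B, C}: service 345 + fixed 263 = 608
{A, B, C}: service 345 + fixed 355 = 700
No other subset beats 511.

Open C only; minimum total cost 511.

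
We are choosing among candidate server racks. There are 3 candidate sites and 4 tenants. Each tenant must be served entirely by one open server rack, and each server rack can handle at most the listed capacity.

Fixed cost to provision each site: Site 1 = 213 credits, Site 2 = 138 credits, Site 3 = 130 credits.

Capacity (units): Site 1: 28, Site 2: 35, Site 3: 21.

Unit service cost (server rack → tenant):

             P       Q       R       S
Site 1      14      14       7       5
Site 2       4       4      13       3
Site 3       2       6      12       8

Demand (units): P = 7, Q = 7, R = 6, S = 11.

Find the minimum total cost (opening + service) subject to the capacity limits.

Minimum total cost: 305

Open {Site 2}: P→Site 2 4·7=28, Q→Site 2 4·7=28, R→Site 2 13·6=78, S→Site 2 3·11=33.
Loads: Site 2 carries 31/35. Service 167; fixed 138; total 305.
Next best feasible plan costs 415.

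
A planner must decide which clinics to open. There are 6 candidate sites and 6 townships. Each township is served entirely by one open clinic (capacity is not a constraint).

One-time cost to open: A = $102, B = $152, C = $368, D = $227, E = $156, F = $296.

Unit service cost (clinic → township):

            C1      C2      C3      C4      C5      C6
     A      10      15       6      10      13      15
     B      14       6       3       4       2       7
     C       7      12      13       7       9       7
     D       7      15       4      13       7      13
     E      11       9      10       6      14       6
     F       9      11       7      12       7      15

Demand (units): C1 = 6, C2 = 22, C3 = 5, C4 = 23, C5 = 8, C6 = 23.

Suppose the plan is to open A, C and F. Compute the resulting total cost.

Each township is assigned to its cheapest site among the open ones.
{A, C, F}: C1→C 7·6=42, C2→F 11·22=242, C3→A 6·5=30, C4→C 7·23=161, C5→F 7·8=56, C6→C 7·23=161. Service 692; fixed 766; total 1458.

Total cost: 1458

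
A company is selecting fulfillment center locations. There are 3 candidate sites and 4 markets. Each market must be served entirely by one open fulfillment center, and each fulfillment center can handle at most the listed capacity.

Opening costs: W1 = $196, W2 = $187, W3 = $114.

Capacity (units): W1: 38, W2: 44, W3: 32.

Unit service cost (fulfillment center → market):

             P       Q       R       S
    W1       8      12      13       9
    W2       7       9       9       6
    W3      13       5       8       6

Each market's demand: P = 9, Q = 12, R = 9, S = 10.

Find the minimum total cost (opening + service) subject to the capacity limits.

Minimum total cost: 499

Open {W2}: P→W2 7·9=63, Q→W2 9·12=108, R→W2 9·9=81, S→W2 6·10=60.
Loads: W2 carries 40/44. Service 312; fixed 187; total 499.
Next best feasible plan costs 556.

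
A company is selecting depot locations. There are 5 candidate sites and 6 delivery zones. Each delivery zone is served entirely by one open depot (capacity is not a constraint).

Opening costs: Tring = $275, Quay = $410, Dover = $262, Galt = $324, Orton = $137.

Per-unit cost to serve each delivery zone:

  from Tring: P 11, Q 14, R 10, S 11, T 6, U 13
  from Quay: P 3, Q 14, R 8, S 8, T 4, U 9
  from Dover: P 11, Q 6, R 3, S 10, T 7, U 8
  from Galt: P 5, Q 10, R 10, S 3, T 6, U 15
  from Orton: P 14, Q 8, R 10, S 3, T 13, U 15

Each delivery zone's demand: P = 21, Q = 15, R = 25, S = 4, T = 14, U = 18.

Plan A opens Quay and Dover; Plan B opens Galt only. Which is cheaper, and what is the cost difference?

Plan A is cheaper by 63.

Plan A: {Quay, Dover}: P→Quay 3·21=63, Q→Dover 6·15=90, R→Dover 3·25=75, S→Quay 8·4=32, T→Quay 4·14=56, U→Dover 8·18=144. Service 460; fixed 672; total 1132.
Plan B: {Galt}: P→Galt 5·21=105, Q→Galt 10·15=150, R→Galt 10·25=250, S→Galt 3·4=12, T→Galt 6·14=84, U→Galt 15·18=270. Service 871; fixed 324; total 1195.
Difference: |1132 − 1195| = 63.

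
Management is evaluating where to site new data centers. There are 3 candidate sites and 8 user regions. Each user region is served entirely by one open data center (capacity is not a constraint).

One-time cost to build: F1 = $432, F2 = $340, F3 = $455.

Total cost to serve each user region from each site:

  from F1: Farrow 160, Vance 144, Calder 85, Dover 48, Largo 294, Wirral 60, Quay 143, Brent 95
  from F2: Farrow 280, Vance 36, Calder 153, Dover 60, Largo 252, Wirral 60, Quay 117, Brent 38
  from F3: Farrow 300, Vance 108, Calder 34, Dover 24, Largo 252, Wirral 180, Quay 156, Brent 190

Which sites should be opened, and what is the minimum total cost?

For any fixed open set, each user region goes to its cheapest open site; total = fixed + service.
{F2}: Farrow→F2 280, Vance→F2 36, Calder→F2 153, Dover→F2 60, Largo→F2 252, Wirral→F2 60, Quay→F2 117, Brent→F2 38. Service 996; fixed 340; total 1336.
{F1}: service 1029 + fixed 432 = 1461
{F1, F2}: Farrow→F1 160, Vance→F2 36, Calder→F1 85, Dover→F1 48, Largo→F2 252, Wirral→F1 60, Quay→F2 117, Brent→F2 38. Service 796; fixed 772; total 1568.
{F1, F2, F3}: service 721 + fixed 1227 = 1948
No other subset beats 1336.

Open F2 only; minimum total cost 1336.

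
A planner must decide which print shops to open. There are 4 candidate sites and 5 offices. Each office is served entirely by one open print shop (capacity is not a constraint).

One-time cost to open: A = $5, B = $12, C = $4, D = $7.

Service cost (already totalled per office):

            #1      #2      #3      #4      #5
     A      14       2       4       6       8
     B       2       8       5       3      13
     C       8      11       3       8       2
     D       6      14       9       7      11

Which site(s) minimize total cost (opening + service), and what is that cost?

For any fixed open set, each office goes to its cheapest open site; total = fixed + service.
{A, C}: #1→C 8, #2→A 2, #3→C 3, #4→A 6, #5→C 2. Service 21; fixed 9; total 30.
{A, B, C}: service 12 + fixed 21 = 33
{B, C}: service 18 + fixed 16 = 34
{A, B, C, D}: #1→B 2, #2→A 2, #3→C 3, #4→B 3, #5→C 2. Service 12; fixed 28; total 40.
(All 15 nonempty subsets were checked; A and C is lowest.)

Open A and C; minimum total cost 30.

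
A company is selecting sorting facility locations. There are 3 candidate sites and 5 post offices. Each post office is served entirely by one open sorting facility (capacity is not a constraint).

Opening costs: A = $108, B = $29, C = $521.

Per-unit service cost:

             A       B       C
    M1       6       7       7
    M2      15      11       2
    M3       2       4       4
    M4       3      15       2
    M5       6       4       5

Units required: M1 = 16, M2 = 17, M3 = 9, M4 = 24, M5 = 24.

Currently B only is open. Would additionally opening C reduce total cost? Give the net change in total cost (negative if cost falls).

Current service cost with {B}: 791.
Adding C: each post office re-picks its cheapest; new service cost 326, saving 465.
Extra fixed cost: 521. Net change = 521 − 465 = 56.
(Totals: 820 → 876.)

No — net change +56 (cost rises by 56).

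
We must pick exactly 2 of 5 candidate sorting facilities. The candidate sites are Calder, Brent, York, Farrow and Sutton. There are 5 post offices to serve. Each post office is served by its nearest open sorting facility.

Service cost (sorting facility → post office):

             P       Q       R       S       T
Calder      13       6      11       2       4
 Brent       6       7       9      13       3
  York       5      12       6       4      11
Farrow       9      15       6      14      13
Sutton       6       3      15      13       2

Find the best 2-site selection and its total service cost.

Choose York and Sutton; total service cost 20.

With exactly 2 open, each post office uses its cheapest among the chosen.
{York, Sutton}: P→York 5, Q→Sutton 3, R→York 6, S→York 4, T→Sutton 2. Service cost 20.
{Calder, York}: service cost 23
{Calder, Sutton}: service cost 24
Among all 10 size-2 choices, {York, Sutton} is lowest.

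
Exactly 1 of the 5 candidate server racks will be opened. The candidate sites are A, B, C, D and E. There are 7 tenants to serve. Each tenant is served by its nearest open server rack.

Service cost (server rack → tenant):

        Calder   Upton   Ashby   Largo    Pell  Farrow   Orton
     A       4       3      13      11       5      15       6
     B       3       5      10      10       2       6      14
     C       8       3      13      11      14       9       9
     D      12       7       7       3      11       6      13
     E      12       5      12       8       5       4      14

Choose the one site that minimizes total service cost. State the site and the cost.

With exactly 1 open, each tenant uses its cheapest among the chosen.
{B}: Calder→B 3, Upton→B 5, Ashby→B 10, Largo→B 10, Pell→B 2, Farrow→B 6, Orton→B 14. Service cost 50.
{A}: service cost 57
{D}: service cost 59
Among all 5 size-1 choices, {B} is lowest.

Choose B only; total service cost 50.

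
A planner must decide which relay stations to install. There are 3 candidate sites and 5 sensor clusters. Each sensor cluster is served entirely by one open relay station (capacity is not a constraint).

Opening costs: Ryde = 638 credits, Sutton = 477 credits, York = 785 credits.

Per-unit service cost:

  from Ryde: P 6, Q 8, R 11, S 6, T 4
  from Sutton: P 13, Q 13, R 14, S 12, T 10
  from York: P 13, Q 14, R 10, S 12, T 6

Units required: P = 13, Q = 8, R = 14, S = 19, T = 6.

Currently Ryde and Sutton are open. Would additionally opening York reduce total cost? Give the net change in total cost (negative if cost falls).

Current service cost with {Ryde, Sutton}: 434.
Adding York: each sensor cluster re-picks its cheapest; new service cost 420, saving 14.
Extra fixed cost: 785. Net change = 785 − 14 = 771.
(Totals: 1549 → 2320.)

No — net change +771 (cost rises by 771).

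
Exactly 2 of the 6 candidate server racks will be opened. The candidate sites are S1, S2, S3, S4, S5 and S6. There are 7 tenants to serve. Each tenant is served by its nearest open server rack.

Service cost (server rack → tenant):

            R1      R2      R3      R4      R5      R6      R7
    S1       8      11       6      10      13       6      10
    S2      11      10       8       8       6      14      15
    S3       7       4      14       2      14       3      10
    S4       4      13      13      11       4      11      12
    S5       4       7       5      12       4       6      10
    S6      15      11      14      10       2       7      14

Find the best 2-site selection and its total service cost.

Choose S3 and S5; total service cost 32.

With exactly 2 open, each tenant uses its cheapest among the chosen.
{S3, S5}: R1→S5 4, R2→S3 4, R3→S5 5, R4→S3 2, R5→S5 4, R6→S3 3, R7→S3 10. Service cost 32.
{S2, S3}: service cost 40
{S3, S4}: service cost 40
Among all 15 size-2 choices, {S3, S5} is lowest.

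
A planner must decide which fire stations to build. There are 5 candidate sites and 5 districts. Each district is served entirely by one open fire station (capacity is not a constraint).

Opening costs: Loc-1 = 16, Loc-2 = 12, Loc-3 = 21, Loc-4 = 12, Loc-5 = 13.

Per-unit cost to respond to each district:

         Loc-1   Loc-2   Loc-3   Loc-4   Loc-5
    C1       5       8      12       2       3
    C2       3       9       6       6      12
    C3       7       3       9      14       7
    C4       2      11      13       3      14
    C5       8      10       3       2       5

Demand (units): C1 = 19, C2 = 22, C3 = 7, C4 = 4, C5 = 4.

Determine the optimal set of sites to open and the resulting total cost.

For any fixed open set, each district goes to its cheapest open site; total = fixed + service.
{Loc-1, Loc-2, Loc-4}: C1→Loc-4 2·19=38, C2→Loc-1 3·22=66, C3→Loc-2 3·7=21, C4→Loc-1 2·4=8, C5→Loc-4 2·4=8. Service 141; fixed 40; total 181.
{Loc-1, Loc-2, Loc-4, Loc-5}: service 141 + fixed 53 = 194
{Loc-1, Loc-4}: service 169 + fixed 28 = 197
{Loc-1, Loc-2, Loc-3, Loc-4, Loc-5}: C1→Loc-4 2·19=38, C2→Loc-1 3·22=66, C3→Loc-2 3·7=21, C4→Loc-1 2·4=8, C5→Loc-4 2·4=8. Service 141; fixed 74; total 215.
No other subset beats 181.

Open Loc-1, Loc-2 and Loc-4; minimum total cost 181.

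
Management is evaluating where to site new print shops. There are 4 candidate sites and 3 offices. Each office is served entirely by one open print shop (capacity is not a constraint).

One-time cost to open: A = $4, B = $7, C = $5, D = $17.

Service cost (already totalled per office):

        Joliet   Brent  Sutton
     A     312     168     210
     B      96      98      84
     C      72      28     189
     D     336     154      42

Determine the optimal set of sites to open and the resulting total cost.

For any fixed open set, each office goes to its cheapest open site; total = fixed + service.
{C, D}: Joliet→C 72, Brent→C 28, Sutton→D 42. Service 142; fixed 22; total 164.
{A, C, D}: service 142 + fixed 26 = 168
{B, C, D}: service 142 + fixed 29 = 171
{A, B, C, D}: Joliet→C 72, Brent→C 28, Sutton→D 42. Service 142; fixed 33; total 175.
(All 15 nonempty subsets were checked; C and D is lowest.)

Open C and D; minimum total cost 164.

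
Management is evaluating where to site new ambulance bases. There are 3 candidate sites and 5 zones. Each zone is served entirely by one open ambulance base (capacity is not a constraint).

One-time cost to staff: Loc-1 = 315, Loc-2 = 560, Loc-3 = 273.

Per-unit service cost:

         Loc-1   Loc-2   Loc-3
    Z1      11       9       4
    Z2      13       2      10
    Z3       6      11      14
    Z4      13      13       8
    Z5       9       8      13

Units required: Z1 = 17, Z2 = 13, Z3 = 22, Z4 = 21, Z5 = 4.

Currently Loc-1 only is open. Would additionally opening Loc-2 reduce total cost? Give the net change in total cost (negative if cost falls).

Current service cost with {Loc-1}: 797.
Adding Loc-2: each zone re-picks its cheapest; new service cost 616, saving 181.
Extra fixed cost: 560. Net change = 560 − 181 = 379.
(Totals: 1112 → 1491.)

No — net change +379 (cost rises by 379).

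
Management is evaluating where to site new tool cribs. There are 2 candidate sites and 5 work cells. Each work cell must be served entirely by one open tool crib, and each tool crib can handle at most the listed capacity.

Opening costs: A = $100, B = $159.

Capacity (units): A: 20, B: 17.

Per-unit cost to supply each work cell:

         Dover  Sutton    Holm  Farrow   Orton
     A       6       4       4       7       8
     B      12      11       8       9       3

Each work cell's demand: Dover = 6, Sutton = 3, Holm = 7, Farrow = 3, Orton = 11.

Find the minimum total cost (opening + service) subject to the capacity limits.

Open {A, B}: Dover→A 6·6=36, Sutton→A 4·3=12, Holm→A 4·7=28, Farrow→A 7·3=21, Orton→B 3·11=33.
Loads: A carries 19/20, B carries 11/17. Service 130; fixed 259; total 389.
Next best feasible plan costs 395.

Minimum total cost: 389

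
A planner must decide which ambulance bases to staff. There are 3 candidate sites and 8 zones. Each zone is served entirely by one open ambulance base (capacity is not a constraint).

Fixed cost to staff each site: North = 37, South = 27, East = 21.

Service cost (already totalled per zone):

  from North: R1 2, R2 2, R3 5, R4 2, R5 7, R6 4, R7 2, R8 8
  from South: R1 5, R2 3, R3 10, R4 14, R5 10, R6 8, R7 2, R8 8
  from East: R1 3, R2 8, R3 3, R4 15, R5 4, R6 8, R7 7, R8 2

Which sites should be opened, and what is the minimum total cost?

Open North only; minimum total cost 69.

For any fixed open set, each zone goes to its cheapest open site; total = fixed + service.
{North}: R1→North 2, R2→North 2, R3→North 5, R4→North 2, R5→North 7, R6→North 4, R7→North 2, R8→North 8. Service 32; fixed 37; total 69.
{East}: service 50 + fixed 21 = 71
{North, East}: service 21 + fixed 58 = 79
{North, South, East}: service 21 + fixed 85 = 106
(All 7 nonempty subsets were checked; North only is lowest.)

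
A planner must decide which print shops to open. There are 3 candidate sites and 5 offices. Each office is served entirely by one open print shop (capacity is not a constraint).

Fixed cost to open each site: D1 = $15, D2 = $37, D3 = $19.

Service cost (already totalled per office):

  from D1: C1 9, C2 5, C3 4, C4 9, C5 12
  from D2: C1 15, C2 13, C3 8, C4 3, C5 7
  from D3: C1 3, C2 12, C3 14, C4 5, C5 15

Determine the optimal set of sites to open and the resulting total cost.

For any fixed open set, each office goes to its cheapest open site; total = fixed + service.
{D1}: C1→D1 9, C2→D1 5, C3→D1 4, C4→D1 9, C5→D1 12. Service 39; fixed 15; total 54.
{D1, D3}: service 29 + fixed 34 = 63
{D3}: service 49 + fixed 19 = 68
{D1, D2, D3}: C1→D3 3, C2→D1 5, C3→D1 4, C4→D2 3, C5→D2 7. Service 22; fixed 71; total 93.
No other subset beats 54.

Open D1 only; minimum total cost 54.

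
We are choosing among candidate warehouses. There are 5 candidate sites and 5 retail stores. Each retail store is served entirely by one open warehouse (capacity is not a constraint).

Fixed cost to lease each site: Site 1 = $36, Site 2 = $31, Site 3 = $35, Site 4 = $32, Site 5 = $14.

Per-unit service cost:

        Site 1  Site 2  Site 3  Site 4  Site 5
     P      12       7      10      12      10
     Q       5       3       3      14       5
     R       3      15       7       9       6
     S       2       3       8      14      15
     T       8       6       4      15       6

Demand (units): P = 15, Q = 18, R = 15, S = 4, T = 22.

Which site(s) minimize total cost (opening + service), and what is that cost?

For any fixed open set, each retail store goes to its cheapest open site; total = fixed + service.
{Site 1, Site 2, Site 3}: P→Site 2 7·15=105, Q→Site 2 3·18=54, R→Site 1 3·15=45, S→Site 1 2·4=8, T→Site 3 4·22=88. Service 300; fixed 102; total 402.
{Site 1, Site 2}: service 344 + fixed 67 = 411
{Site 1, Site 2, Site 3, Site 5}: service 300 + fixed 116 = 416
{Site 1, Site 2, Site 3, Site 4, Site 5}: service 300 + fixed 148 = 448
No other subset beats 402.

Open Site 1, Site 2 and Site 3; minimum total cost 402.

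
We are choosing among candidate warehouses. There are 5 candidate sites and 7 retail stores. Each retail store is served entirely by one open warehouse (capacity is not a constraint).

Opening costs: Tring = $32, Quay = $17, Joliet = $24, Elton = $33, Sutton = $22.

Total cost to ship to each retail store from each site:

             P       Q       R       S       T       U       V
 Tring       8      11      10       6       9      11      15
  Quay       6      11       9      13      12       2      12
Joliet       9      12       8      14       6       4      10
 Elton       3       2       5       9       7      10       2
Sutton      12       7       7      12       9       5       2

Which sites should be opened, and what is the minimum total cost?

For any fixed open set, each retail store goes to its cheapest open site; total = fixed + service.
{Elton}: P→Elton 3, Q→Elton 2, R→Elton 5, S→Elton 9, T→Elton 7, U→Elton 10, V→Elton 2. Service 38; fixed 33; total 71.
{Sutton}: P→Sutton 12, Q→Sutton 7, R→Sutton 7, S→Sutton 12, T→Sutton 9, U→Sutton 5, V→Sutton 2. Service 54; fixed 22; total 76.
{Quay, Elton}: service 30 + fixed 50 = 80
{Tring, Quay, Joliet, Elton, Sutton}: service 26 + fixed 128 = 154
No other subset beats 71.

Open Elton only; minimum total cost 71.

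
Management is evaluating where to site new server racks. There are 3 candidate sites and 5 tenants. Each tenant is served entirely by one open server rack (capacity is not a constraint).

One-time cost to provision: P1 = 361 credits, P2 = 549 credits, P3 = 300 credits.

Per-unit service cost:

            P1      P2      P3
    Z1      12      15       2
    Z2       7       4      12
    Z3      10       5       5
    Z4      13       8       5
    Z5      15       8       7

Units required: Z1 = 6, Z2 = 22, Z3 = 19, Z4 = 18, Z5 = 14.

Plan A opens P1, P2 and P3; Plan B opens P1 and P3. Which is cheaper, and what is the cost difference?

Plan A: {P1, P2, P3}: Z1→P3 2·6=12, Z2→P2 4·22=88, Z3→P2 5·19=95, Z4→P3 5·18=90, Z5→P3 7·14=98. Service 383; fixed 1210; total 1593.
Plan B: {P1, P3}: Z1→P3 2·6=12, Z2→P1 7·22=154, Z3→P3 5·19=95, Z4→P3 5·18=90, Z5→P3 7·14=98. Service 449; fixed 661; total 1110.
Difference: |1593 − 1110| = 483.

Plan B is cheaper by 483.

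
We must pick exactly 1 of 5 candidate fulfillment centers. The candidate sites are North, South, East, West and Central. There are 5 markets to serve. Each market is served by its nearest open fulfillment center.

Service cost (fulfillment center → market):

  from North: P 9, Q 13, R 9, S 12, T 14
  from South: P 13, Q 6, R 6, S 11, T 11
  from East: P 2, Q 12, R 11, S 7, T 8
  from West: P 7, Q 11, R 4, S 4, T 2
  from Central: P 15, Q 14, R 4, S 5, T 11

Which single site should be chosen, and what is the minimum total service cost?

With exactly 1 open, each market uses its cheapest among the chosen.
{West}: P→West 7, Q→West 11, R→West 4, S→West 4, T→West 2. Service cost 28.
{East}: service cost 40
{South}: service cost 47
Among all 5 size-1 choices, {West} is lowest.

Choose West only; total service cost 28.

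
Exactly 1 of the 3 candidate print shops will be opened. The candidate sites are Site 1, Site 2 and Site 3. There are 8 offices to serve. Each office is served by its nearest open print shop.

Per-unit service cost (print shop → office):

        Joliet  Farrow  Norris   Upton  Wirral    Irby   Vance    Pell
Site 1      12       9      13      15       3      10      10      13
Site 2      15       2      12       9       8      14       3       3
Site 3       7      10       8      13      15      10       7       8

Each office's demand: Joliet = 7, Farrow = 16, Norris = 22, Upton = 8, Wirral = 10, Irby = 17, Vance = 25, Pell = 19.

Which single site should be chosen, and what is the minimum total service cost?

Choose Site 2 only; total service cost 923.

With exactly 1 open, each office uses its cheapest among the chosen.
{Site 2}: Joliet→Site 2 15·7=105, Farrow→Site 2 2·16=32, Norris→Site 2 12·22=264, Upton→Site 2 9·8=72, Wirral→Site 2 8·10=80, Irby→Site 2 14·17=238, Vance→Site 2 3·25=75, Pell→Site 2 3·19=57. Service cost 923.
{Site 3}: service cost 1136
{Site 1}: service cost 1331
Among all 3 size-1 choices, {Site 2} is lowest.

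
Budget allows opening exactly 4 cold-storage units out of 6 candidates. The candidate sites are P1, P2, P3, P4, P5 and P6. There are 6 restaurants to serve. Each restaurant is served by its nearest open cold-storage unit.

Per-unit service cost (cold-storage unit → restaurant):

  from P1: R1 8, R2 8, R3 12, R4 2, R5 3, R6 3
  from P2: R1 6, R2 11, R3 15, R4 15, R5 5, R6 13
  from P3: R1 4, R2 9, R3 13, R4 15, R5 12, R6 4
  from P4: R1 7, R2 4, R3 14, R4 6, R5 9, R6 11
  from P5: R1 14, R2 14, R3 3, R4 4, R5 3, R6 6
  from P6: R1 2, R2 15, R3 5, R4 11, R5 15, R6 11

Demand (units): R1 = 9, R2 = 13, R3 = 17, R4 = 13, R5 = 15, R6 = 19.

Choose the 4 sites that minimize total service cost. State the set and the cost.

Choose P1, P4, P5 and P6; total service cost 249.

With exactly 4 open, each restaurant uses its cheapest among the chosen.
{P1, P4, P5, P6}: R1→P6 2·9=18, R2→P4 4·13=52, R3→P5 3·17=51, R4→P1 2·13=26, R5→P1 3·15=45, R6→P1 3·19=57. Service cost 249.
{P1, P3, P4, P5}: service cost 267
{P1, P2, P4, P6}: service cost 283
Among all 15 size-4 choices, {P1, P4, P5, P6} is lowest.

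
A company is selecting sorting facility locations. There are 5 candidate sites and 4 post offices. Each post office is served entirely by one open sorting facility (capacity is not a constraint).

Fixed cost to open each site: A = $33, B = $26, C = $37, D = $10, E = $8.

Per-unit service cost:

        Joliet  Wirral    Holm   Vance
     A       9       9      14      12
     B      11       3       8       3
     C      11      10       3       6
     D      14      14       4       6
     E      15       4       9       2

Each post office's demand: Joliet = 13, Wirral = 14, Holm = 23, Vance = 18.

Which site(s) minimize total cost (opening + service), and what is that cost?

For any fixed open set, each post office goes to its cheapest open site; total = fixed + service.
{C, E}: Joliet→C 11·13=143, Wirral→E 4·14=56, Holm→C 3·23=69, Vance→E 2·18=36. Service 304; fixed 45; total 349.
{A, D, E}: service 301 + fixed 51 = 352
{A, C, E}: service 278 + fixed 78 = 356
{A, B, C, D, E}: service 264 + fixed 114 = 378
No other subset beats 349.

Open C and E; minimum total cost 349.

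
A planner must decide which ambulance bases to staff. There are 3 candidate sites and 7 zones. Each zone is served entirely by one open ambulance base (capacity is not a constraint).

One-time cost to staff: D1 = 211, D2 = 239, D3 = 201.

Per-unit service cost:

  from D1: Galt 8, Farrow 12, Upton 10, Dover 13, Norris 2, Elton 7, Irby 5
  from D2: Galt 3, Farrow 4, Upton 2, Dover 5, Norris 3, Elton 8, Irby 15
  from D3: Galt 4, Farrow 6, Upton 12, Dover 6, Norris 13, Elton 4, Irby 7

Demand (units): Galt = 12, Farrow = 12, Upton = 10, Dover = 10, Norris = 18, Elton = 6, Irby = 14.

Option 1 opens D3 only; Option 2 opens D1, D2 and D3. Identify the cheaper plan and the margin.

Option 1: {D3}: Galt→D3 4·12=48, Farrow→D3 6·12=72, Upton→D3 12·10=120, Dover→D3 6·10=60, Norris→D3 13·18=234, Elton→D3 4·6=24, Irby→D3 7·14=98. Service 656; fixed 201; total 857.
Option 2: {D1, D2, D3}: Galt→D2 3·12=36, Farrow→D2 4·12=48, Upton→D2 2·10=20, Dover→D2 5·10=50, Norris→D1 2·18=36, Elton→D3 4·6=24, Irby→D1 5·14=70. Service 284; fixed 651; total 935.
Difference: |857 − 935| = 78.

Option 1 is cheaper by 78.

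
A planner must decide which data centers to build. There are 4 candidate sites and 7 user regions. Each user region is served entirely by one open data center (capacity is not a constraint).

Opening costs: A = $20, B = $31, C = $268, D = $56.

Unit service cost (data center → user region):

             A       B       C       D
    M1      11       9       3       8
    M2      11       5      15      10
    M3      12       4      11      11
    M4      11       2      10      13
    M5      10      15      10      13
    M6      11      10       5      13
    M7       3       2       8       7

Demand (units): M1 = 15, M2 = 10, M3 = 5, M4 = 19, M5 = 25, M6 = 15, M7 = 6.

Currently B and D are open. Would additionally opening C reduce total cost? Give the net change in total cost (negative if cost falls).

No — net change +43 (cost rises by 43).

Current service cost with {B, D}: 715.
Adding C: each user region re-picks its cheapest; new service cost 490, saving 225.
Extra fixed cost: 268. Net change = 268 − 225 = 43.
(Totals: 802 → 845.)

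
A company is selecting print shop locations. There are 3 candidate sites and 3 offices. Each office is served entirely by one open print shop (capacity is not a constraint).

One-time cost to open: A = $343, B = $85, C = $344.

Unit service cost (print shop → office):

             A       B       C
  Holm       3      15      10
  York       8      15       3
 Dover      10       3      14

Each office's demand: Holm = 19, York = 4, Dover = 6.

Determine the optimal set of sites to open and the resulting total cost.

Open B only; minimum total cost 448.

For any fixed open set, each office goes to its cheapest open site; total = fixed + service.
{B}: Holm→B 15·19=285, York→B 15·4=60, Dover→B 3·6=18. Service 363; fixed 85; total 448.
{A}: Holm→A 3·19=57, York→A 8·4=32, Dover→A 10·6=60. Service 149; fixed 343; total 492.
{A, B}: Holm→A 3·19=57, York→A 8·4=32, Dover→B 3·6=18. Service 107; fixed 428; total 535.
{A, B, C}: service 87 + fixed 772 = 859
(All 7 nonempty subsets were checked; B only is lowest.)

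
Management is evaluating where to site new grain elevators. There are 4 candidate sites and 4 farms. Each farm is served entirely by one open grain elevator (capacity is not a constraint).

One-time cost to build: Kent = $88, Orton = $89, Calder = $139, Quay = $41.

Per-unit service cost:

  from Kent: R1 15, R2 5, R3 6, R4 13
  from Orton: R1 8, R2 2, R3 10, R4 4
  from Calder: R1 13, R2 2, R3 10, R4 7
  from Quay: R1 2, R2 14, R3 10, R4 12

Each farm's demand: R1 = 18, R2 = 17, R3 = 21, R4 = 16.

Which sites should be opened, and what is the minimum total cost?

Open Orton and Quay; minimum total cost 474.

For any fixed open set, each farm goes to its cheapest open site; total = fixed + service.
{Orton, Quay}: R1→Quay 2·18=36, R2→Orton 2·17=34, R3→Orton 10·21=210, R4→Orton 4·16=64. Service 344; fixed 130; total 474.
{Kent, Orton, Quay}: service 260 + fixed 218 = 478
{Orton}: R1→Orton 8·18=144, R2→Orton 2·17=34, R3→Orton 10·21=210, R4→Orton 4·16=64. Service 452; fixed 89; total 541.
{Kent, Orton, Calder, Quay}: service 260 + fixed 357 = 617
No other subset beats 474.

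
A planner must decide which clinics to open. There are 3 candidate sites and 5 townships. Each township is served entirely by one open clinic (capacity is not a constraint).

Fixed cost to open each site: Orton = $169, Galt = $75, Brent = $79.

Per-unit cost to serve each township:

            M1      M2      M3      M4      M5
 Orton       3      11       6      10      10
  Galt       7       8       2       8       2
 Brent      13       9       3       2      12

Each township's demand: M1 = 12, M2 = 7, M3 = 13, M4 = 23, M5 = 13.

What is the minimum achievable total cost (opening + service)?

Minimum total cost: 392

For any fixed open set, each township goes to its cheapest open site; total = fixed + service.
{Galt, Brent}: M1→Galt 7·12=84, M2→Galt 8·7=56, M3→Galt 2·13=26, M4→Brent 2·23=46, M5→Galt 2·13=26. Service 238; fixed 154; total 392.
{Galt}: service 376 + fixed 75 = 451
{Orton, Galt, Brent}: M1→Orton 3·12=36, M2→Galt 8·7=56, M3→Galt 2·13=26, M4→Brent 2·23=46, M5→Galt 2·13=26. Service 190; fixed 323; total 513.
(All 7 nonempty subsets were checked; Galt and Brent is lowest.)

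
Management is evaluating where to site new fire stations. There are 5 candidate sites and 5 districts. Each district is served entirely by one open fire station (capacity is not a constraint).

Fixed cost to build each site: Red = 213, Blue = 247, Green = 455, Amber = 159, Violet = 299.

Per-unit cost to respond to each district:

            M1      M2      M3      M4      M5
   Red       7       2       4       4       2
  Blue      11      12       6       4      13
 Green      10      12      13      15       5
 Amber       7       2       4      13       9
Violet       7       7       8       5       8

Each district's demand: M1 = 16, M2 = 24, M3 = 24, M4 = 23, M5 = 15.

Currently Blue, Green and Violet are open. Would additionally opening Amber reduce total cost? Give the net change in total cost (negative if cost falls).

Current service cost with {Blue, Green, Violet}: 591.
Adding Amber: each district re-picks its cheapest; new service cost 423, saving 168.
Extra fixed cost: 159. Net change = 159 − 168 = -9.
(Totals: 1592 → 1583.)

Yes — net change −9 (cost falls by 9).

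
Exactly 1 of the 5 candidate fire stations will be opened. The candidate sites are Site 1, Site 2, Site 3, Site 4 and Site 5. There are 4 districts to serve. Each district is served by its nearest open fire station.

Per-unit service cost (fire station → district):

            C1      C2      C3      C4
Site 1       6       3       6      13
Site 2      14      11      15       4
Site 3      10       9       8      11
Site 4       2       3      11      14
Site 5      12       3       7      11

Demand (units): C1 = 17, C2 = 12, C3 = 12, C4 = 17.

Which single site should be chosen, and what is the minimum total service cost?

With exactly 1 open, each district uses its cheapest among the chosen.
{Site 1}: C1→Site 1 6·17=102, C2→Site 1 3·12=36, C3→Site 1 6·12=72, C4→Site 1 13·17=221. Service cost 431.
{Site 4}: service cost 440
{Site 5}: service cost 511
Among all 5 size-1 choices, {Site 1} is lowest.

Choose Site 1 only; total service cost 431.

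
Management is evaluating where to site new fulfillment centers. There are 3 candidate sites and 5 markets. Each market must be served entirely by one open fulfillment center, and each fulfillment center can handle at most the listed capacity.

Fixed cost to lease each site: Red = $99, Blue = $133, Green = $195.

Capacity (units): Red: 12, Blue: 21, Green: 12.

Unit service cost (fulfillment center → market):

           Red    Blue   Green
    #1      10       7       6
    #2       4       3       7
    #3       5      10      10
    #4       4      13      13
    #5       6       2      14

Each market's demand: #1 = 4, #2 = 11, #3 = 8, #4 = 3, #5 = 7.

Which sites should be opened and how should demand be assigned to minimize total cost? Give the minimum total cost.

Minimum total cost: 398

Open {Red, Blue}: #1→Red 10·4=40, #2→Blue 3·11=33, #3→Red 5·8=40, #4→Blue 13·3=39, #5→Blue 2·7=14.
Loads: Red carries 12/12, Blue carries 21/21. Service 166; fixed 232; total 398.
Next best feasible plan costs 518.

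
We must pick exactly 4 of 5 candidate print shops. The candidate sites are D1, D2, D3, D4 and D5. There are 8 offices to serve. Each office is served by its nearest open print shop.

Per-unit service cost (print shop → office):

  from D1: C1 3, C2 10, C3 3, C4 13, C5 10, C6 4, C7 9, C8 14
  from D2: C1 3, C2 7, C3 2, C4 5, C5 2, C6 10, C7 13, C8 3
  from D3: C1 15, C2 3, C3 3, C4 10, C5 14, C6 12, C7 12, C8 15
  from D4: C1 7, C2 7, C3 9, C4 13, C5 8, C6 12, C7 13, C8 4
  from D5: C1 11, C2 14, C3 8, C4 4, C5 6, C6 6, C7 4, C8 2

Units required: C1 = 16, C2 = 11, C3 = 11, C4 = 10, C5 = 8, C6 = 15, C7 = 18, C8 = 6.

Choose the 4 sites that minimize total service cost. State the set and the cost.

With exactly 4 open, each office uses its cheapest among the chosen.
{D1, D2, D3, D5}: C1→D1 3·16=48, C2→D3 3·11=33, C3→D2 2·11=22, C4→D5 4·10=40, C5→D2 2·8=16, C6→D1 4·15=60, C7→D5 4·18=72, C8→D5 2·6=12. Service cost 303.
{D2, D3, D4, D5}: service cost 333
{D1, D3, D4, D5}: service cost 346
Among all 5 size-4 choices, {D1, D2, D3, D5} is lowest.

Choose D1, D2, D3 and D5; total service cost 303.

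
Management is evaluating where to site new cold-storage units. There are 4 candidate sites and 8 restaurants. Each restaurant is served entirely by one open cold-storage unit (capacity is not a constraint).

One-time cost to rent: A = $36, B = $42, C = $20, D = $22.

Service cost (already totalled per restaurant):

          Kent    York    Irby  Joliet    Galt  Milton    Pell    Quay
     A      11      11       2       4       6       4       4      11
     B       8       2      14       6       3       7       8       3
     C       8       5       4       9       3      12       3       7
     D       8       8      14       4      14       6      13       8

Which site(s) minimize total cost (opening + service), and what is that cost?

Open C only; minimum total cost 71.

For any fixed open set, each restaurant goes to its cheapest open site; total = fixed + service.
{C}: Kent→C 8, York→C 5, Irby→C 4, Joliet→C 9, Galt→C 3, Milton→C 12, Pell→C 3, Quay→C 7. Service 51; fixed 20; total 71.
{C, D}: Kent→C 8, York→C 5, Irby→C 4, Joliet→D 4, Galt→C 3, Milton→D 6, Pell→C 3, Quay→C 7. Service 40; fixed 42; total 82.
{A}: service 53 + fixed 36 = 89
{A, B, C, D}: service 29 + fixed 120 = 149
No other subset beats 71.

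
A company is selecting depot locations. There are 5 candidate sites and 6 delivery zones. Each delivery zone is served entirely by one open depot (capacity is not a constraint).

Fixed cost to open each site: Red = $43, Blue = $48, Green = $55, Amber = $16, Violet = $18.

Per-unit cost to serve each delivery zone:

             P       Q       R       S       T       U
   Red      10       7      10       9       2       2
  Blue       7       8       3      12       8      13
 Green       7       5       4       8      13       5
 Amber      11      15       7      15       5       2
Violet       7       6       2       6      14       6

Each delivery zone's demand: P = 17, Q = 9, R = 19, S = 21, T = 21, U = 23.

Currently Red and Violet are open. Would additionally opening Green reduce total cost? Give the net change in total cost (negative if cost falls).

No — net change +46 (cost rises by 46).

Current service cost with {Red, Violet}: 425.
Adding Green: each delivery zone re-picks its cheapest; new service cost 416, saving 9.
Extra fixed cost: 55. Net change = 55 − 9 = 46.
(Totals: 486 → 532.)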